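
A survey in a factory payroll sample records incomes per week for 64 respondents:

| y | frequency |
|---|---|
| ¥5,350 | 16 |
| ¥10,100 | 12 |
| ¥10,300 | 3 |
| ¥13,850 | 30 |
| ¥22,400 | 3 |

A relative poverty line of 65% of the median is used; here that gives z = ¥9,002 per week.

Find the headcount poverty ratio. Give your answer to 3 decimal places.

0.250

16 of the 64 respondents have income below ¥9,002.
H = 16/64 = 0.250.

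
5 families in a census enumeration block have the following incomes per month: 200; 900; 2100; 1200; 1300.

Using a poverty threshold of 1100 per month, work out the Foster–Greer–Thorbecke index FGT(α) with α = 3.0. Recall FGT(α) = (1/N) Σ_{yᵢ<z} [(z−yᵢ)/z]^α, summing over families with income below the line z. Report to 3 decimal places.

0.111

Below z: 200, 900 (q = 2 of N = 5).
Relative gaps: (1100−200)/1100 = 0.8182; (1100−900)/1100 = 0.1818.
Raised to α = 3.0: 0.54771; 0.00601.
Sum = 0.553719; FGT(3.0) = 0.553719 / 5 = 0.111.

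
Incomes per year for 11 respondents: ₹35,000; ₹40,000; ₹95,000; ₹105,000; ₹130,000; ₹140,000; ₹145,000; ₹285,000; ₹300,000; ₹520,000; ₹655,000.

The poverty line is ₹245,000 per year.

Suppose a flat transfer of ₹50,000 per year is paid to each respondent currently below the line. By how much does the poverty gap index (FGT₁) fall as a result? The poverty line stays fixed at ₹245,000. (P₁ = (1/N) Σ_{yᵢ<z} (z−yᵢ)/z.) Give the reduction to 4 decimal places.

Before: below the line — ₹35,000, ₹40,000, ₹95,000, ₹105,000, ₹130,000, ₹140,000, ₹145,000; poverty gap index (FGT₁) = 0.380334.
After the ₹50,000 transfer: below the line — ₹85,000, ₹90,000, ₹145,000, ₹155,000, ₹180,000, ₹190,000, ₹195,000; poverty gap index (FGT₁) = 0.250464.
Reduction = 0.380334 − 0.250464 = 0.1299.

0.1299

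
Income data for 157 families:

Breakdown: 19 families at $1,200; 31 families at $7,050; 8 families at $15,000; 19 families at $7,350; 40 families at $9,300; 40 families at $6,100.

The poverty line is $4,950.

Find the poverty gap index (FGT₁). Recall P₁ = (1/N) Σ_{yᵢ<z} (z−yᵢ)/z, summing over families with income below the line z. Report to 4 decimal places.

0.0917

Incomes under z: 19×$1,200 (q = 19 of N = 157).
Normalized shortfalls: (4950−1200)/4950 = 0.7576 (×19).
Σ = 14.393939. Dividing by the full population N = 157 gives P₁ = 0.0917.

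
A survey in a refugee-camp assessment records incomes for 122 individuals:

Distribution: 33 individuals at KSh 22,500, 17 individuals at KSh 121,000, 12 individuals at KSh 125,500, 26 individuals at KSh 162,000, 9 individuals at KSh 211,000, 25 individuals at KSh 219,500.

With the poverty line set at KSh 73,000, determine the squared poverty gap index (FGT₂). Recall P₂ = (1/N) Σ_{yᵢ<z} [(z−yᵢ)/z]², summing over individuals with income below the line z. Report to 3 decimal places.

Below z: 33×KSh 22,500 (q = 33 of N = 122).
Shortfall ratios: (73000−22500)/73000 = 0.6918 (×33).
Squared: 0.4786 (×33).
Sum = 15.792503; P₂ = 15.792503 / 122 = 0.129.

0.129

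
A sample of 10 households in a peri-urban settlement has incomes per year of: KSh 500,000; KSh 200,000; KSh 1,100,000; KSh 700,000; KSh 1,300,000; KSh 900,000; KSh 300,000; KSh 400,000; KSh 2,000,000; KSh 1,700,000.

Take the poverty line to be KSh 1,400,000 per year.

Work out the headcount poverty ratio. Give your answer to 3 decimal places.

8 of the 10 households have income below KSh 1,400,000.
H = 8/10 = 0.800.

0.800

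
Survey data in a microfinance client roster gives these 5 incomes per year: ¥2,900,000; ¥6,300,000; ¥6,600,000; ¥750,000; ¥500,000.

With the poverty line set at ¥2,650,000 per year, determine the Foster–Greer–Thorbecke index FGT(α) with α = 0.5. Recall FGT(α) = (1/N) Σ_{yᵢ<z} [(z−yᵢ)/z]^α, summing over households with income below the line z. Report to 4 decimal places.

0.3495

Incomes under z: ¥500,000, ¥750,000 (q = 2 of N = 5).
Relative gaps: (2650000−500000)/2650000 = 0.8113; (2650000−750000)/2650000 = 0.7170.
Raised to α = 0.5: 0.90073; 0.84675.
Sum = 1.747481; FGT(0.5) = 1.747481 / 5 = 0.3495.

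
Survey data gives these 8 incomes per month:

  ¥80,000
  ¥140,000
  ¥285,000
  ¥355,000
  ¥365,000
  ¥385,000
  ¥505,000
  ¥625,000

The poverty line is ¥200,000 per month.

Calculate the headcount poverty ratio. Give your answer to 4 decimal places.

0.2500

2 of the 8 workers have income below ¥200,000.
H = 2/8 = 0.2500.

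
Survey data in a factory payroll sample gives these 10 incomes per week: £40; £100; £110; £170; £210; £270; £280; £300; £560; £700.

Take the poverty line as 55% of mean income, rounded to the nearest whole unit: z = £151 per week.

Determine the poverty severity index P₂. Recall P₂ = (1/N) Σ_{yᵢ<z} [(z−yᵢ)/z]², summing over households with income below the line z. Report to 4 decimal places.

Incomes under z: £40, £100, £110 (q = 3 of N = 10).
Normalized shortfalls: (151−40)/151 = 0.7351; (151−100)/151 = 0.3377; (151−110)/151 = 0.2715.
Squared: 0.5404; 0.1141; 0.0737.
Sum = 0.728170; P₂ = 0.728170 / 10 = 0.0728.

0.0728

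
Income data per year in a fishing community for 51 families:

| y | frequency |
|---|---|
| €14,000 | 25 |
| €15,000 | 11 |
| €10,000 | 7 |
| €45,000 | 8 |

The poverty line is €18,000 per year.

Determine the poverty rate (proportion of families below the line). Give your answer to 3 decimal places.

0.843

43 of the 51 families have income below €18,000.
H = 43/51 = 0.843.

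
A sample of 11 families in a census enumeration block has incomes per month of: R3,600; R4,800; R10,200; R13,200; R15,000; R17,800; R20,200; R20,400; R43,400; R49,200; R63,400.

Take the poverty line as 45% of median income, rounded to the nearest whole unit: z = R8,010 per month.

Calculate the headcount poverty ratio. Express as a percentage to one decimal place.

18.2%

2 of the 11 families have income below R8,010.
H = 2/11 = 18.2%.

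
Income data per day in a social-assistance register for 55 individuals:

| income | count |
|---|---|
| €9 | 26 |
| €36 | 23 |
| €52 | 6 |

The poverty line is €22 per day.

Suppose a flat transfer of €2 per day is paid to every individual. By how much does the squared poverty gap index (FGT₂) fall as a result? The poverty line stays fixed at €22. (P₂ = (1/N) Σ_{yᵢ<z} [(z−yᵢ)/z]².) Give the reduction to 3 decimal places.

Before: below the line — 26×€9; squared poverty gap index (FGT₂) = 0.16506.
After the €2 transfer: below the line — 26×€11; squared poverty gap index (FGT₂) = 0.11818.
Reduction = 0.16506 − 0.11818 = 0.047.

0.047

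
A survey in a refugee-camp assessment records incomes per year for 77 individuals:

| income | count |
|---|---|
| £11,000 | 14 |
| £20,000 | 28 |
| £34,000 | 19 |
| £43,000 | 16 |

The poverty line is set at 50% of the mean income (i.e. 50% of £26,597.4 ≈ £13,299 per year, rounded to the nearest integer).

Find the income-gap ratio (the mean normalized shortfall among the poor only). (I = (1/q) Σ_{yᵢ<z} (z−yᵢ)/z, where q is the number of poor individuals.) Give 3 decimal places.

Below z: 14×£11,000 (q = 14 of N = 77).
Relative gaps: 0.1729 (×14); sum = 2.420182.
The income-gap ratio divides by q (the poor only): 2.420182 / 14 = 0.173.

0.173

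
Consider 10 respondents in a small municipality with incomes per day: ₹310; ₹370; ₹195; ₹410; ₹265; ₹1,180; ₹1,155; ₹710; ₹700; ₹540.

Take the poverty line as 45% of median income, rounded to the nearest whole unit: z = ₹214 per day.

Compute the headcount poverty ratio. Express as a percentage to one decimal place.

1 of the 10 respondents have income below ₹214.
H = 1/10 = 10.0%.

10.0%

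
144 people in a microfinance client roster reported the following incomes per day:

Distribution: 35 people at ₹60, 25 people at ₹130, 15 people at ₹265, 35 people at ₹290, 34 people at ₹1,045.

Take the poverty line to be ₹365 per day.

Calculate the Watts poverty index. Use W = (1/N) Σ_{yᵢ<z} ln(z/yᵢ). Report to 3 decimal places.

Incomes under z: 35×₹60, 25×₹130, 15×₹265, 35×₹290 (q = 110 of N = 144).
Log shortfalls: ln(365/60) = 1.8056 (×35); ln(365/130) = 1.0324 (×25); ln(365/265) = 0.3202 (×15); ln(365/290) = 0.2300 (×35).
W = 101.856508 / 144 = 0.707.

0.707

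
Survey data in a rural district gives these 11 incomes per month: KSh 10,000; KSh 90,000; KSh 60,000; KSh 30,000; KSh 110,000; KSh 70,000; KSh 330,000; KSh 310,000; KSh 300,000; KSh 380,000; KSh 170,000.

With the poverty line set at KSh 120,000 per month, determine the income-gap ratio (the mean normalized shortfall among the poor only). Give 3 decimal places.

0.486

Incomes under z: KSh 10,000, KSh 30,000, KSh 60,000, KSh 70,000, KSh 90,000, KSh 110,000 (q = 6 of N = 11).
Shortfall ratios (z−y)/z: 0.9167, 0.7500, 0.5000, 0.4167, 0.2500, 0.0833; sum = 2.916667.
The income-gap ratio divides by q (the poor only): 2.916667 / 6 = 0.486.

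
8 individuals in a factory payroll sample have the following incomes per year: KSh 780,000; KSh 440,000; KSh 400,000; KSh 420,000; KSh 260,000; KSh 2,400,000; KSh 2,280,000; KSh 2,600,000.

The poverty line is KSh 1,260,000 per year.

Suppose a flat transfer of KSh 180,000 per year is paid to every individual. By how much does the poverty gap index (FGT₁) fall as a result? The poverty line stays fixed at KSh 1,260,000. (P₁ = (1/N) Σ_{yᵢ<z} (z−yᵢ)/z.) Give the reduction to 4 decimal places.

0.0893

Before: below the line — KSh 260,000, KSh 400,000, KSh 420,000, KSh 440,000, KSh 780,000; poverty gap index (FGT₁) = 0.396825.
After the KSh 180,000 transfer: below the line — KSh 440,000, KSh 580,000, KSh 600,000, KSh 620,000, KSh 960,000; poverty gap index (FGT₁) = 0.307540.
Reduction = 0.396825 − 0.307540 = 0.0893.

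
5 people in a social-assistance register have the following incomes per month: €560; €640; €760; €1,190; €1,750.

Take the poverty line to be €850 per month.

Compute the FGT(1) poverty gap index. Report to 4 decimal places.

Incomes under z: €560, €640, €760 (q = 3 of N = 5).
Relative gaps: (850−560)/850 = 0.3412; (850−640)/850 = 0.2471; (850−760)/850 = 0.1059.
Sum of shortfalls = 0.694118; P₁ averages over all N: 0.694118 / 5 = 0.1388.

0.1388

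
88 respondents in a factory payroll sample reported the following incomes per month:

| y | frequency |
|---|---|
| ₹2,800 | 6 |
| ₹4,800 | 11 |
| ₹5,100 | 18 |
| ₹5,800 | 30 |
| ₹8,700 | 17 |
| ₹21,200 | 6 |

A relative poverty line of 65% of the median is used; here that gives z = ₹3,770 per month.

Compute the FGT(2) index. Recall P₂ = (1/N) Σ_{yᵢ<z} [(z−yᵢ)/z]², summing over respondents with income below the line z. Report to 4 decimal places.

0.0045

Below the line: 6×₹2,800 (q = 6 of N = 88).
Gap ratios (z−y)/z: (3770−2800)/3770 = 0.2573 (×6).
Squared: 0.0662 (×6).
Sum = 0.397203; P₂ = 0.397203 / 88 = 0.0045.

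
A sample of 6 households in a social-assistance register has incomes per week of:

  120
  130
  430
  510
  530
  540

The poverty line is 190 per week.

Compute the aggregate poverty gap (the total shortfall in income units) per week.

Poor units: 120, 130 (q = 2 of N = 6).
Individual gaps: 190−120 = 70; 190−130 = 60.
Aggregate gap = 130.

130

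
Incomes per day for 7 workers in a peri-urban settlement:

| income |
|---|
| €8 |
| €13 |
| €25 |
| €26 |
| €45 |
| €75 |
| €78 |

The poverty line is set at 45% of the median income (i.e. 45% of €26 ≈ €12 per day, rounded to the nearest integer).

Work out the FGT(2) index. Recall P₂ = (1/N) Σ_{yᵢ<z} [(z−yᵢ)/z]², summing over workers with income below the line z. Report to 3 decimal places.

Incomes under z: €8 (q = 1 of N = 7).
Relative gaps: (12−8)/12 = 0.3333.
Squared: 0.1111.
Sum = 0.111111; P₂ = 0.111111 / 7 = 0.016.

0.016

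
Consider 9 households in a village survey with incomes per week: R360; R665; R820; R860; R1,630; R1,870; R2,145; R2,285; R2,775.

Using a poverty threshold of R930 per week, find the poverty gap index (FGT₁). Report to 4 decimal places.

0.1213

Poor units: R360, R665, R820, R860 (q = 4 of N = 9).
Gap ratios (z−y)/z: (930−360)/930 = 0.6129; (930−665)/930 = 0.2849; (930−820)/930 = 0.1183; (930−860)/930 = 0.0753.
Sum of shortfalls = 1.091398; P₁ averages over all N: 1.091398 / 9 = 0.1213.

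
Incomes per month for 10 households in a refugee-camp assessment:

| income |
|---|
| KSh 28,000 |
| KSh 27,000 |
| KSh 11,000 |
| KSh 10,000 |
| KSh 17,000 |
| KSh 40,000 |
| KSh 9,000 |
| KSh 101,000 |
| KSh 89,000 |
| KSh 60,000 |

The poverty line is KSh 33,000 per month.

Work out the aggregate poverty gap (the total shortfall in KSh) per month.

KSh 96,000

Below z: KSh 9,000, KSh 10,000, KSh 11,000, KSh 17,000, KSh 27,000, KSh 28,000 (q = 6 of N = 10).
Individual gaps: 33000−9000 = 24000; 33000−10000 = 23000; 33000−11000 = 22000; 33000−17000 = 16000; 33000−27000 = 6000; 33000−28000 = 5000.
Aggregate gap = KSh 96,000.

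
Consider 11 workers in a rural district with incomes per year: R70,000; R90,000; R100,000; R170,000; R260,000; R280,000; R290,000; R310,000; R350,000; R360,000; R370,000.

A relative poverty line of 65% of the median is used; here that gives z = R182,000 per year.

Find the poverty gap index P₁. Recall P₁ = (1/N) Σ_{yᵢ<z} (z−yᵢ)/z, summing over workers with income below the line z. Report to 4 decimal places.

0.1489

Below z: R70,000, R90,000, R100,000, R170,000 (q = 4 of N = 11).
Relative gaps: (182000−70000)/182000 = 0.6154; (182000−90000)/182000 = 0.5055; (182000−100000)/182000 = 0.4505; (182000−170000)/182000 = 0.0659.
Sum of shortfalls = 1.637363; P₁ averages over all N: 1.637363 / 11 = 0.1489.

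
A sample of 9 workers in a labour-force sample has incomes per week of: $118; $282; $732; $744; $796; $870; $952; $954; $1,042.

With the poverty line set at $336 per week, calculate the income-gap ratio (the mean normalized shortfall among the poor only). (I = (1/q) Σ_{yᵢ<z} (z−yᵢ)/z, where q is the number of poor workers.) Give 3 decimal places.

0.405

Below the line: $118, $282 (q = 2 of N = 9).
Relative gaps: 0.6488, 0.1607; sum = 0.809524.
I averages over the q = 2 poor units only: 0.809524 / 2 = 0.405.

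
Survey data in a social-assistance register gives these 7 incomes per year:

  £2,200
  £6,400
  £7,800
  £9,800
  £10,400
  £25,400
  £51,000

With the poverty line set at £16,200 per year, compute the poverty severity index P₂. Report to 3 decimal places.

Below z: £2,200, £6,400, £7,800, £9,800, £10,400 (q = 5 of N = 7).
Normalized shortfalls: (16200−2200)/16200 = 0.8642; (16200−6400)/16200 = 0.6049; (16200−7800)/16200 = 0.5185; (16200−9800)/16200 = 0.3951; (16200−10400)/16200 = 0.3580.
Squared: 0.7468; 0.3660; 0.2689; 0.1561; 0.1282.
Sum = 1.665905; P₂ = 1.665905 / 7 = 0.238.

0.238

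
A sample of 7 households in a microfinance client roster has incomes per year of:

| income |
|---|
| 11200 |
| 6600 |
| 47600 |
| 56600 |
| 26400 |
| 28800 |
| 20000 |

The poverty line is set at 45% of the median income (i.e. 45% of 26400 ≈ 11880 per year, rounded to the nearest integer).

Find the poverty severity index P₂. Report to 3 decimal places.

Incomes under z: 6600, 11200 (q = 2 of N = 7).
Normalized shortfalls: (11880−6600)/11880 = 0.4444; (11880−11200)/11880 = 0.0572.
Squared: 0.1975; 0.0033.
Sum = 0.200807; P₂ = 0.200807 / 7 = 0.029.

0.029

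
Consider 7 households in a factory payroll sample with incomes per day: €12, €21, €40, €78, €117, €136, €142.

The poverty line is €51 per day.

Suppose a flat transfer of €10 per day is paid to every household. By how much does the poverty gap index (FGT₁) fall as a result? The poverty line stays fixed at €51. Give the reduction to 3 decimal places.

Before: below the line — €12, €21, €40; poverty gap index (FGT₁) = 0.22409.
After the €10 transfer: below the line — €22, €31, €50; poverty gap index (FGT₁) = 0.14006.
Reduction = 0.22409 − 0.14006 = 0.084.

0.084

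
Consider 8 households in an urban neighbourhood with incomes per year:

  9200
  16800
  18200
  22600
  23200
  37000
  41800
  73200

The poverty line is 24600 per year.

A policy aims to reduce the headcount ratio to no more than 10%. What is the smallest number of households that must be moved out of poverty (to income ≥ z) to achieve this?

5

5 of the 8 households are poor, so H = 5/8 = 0.625.
A headcount ratio of at most 10% allows at most ⌊0.10 × 8⌋ = 0 poor households.
So at least 5 − 0 = 5 must be lifted.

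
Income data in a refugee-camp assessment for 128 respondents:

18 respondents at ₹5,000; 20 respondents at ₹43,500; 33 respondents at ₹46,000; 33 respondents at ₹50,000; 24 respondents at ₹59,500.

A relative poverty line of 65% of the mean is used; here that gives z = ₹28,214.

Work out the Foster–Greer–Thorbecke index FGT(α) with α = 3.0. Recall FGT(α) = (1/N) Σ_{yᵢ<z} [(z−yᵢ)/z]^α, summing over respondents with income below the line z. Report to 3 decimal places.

0.078

Incomes under z: 18×₹5,000 (q = 18 of N = 128).
Relative gaps: (28214−5000)/28214 = 0.8228 (×18).
Raised to α = 3.0: 0.55700 (×18).
Sum = 10.026018; FGT(3.0) = 10.026018 / 128 = 0.078.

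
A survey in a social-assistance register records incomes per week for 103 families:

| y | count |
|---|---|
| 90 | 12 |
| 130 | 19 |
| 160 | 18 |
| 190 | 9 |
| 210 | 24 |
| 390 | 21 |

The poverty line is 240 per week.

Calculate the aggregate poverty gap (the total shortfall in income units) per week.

6500

Poor units: 12×90, 19×130, 18×160, 9×190, 24×210 (q = 82 of N = 103).
Individual gaps: 12×(240−90) = 1800; 19×(240−130) = 2090; 18×(240−160) = 1440; 9×(240−190) = 450; 24×(240−210) = 720.
Aggregate gap = 6500.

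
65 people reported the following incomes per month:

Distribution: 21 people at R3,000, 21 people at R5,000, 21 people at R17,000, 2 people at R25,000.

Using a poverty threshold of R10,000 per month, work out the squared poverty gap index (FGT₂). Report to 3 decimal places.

0.239

Below z: 21×R3,000, 21×R5,000 (q = 42 of N = 65).
Normalized shortfalls: (10000−3000)/10000 = 0.7000 (×21); (10000−5000)/10000 = 0.5000 (×21).
Squared: 0.4900 (×21); 0.2500 (×21).
Sum = 15.540000; P₂ = 15.540000 / 65 = 0.239.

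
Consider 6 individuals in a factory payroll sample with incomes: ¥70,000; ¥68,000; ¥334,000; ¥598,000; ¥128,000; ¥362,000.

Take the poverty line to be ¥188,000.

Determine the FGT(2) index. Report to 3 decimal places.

Poor units: ¥68,000, ¥70,000, ¥128,000 (q = 3 of N = 6).
Gap ratios (z−y)/z: (188000−68000)/188000 = 0.6383; (188000−70000)/188000 = 0.6277; (188000−128000)/188000 = 0.3191.
Squared: 0.4074; 0.3940; 0.1019.
Sum = 0.903237; P₂ = 0.903237 / 6 = 0.151.

0.151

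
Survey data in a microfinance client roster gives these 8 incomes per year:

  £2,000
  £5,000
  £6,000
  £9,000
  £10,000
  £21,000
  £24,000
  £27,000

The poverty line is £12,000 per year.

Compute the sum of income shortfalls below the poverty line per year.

Below z: £2,000, £5,000, £6,000, £9,000, £10,000 (q = 5 of N = 8).
Individual gaps: 12000−2000 = 10000; 12000−5000 = 7000; 12000−6000 = 6000; 12000−9000 = 3000; 12000−10000 = 2000.
Aggregate gap = £28,000.

£28,000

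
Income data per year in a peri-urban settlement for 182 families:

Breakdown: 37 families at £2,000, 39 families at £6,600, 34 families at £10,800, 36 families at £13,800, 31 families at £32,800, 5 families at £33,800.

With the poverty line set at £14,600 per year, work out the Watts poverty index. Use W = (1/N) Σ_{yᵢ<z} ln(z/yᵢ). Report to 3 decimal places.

0.642

Poor units: 37×£2,000, 39×£6,600, 34×£10,800, 36×£13,800 (q = 146 of N = 182).
Log shortfalls: ln(14600/2000) = 1.9879 (×37); ln(14600/6600) = 0.7940 (×39); ln(14600/10800) = 0.3015 (×34); ln(14600/13800) = 0.0564 (×36).
W = 116.794343 / 182 = 0.642.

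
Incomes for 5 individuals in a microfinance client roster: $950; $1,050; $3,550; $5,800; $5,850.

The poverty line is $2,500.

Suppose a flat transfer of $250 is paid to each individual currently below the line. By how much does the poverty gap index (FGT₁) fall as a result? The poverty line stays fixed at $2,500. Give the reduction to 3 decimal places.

Before: below the line — $950, $1,050; poverty gap index (FGT₁) = 0.24000.
After the $250 transfer: below the line — $1,200, $1,300; poverty gap index (FGT₁) = 0.20000.
Reduction = 0.24000 − 0.20000 = 0.040.

0.040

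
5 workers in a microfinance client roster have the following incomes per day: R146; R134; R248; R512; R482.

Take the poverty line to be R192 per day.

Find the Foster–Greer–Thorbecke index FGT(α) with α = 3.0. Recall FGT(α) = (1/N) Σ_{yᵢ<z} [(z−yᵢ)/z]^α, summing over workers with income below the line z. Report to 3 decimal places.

0.008

Below z: R134, R146 (q = 2 of N = 5).
Shortfall ratios: (192−134)/192 = 0.3021; (192−146)/192 = 0.2396.
Raised to α = 3.0: 0.02757; 0.01375.
Sum = 0.041319; FGT(3.0) = 0.041319 / 5 = 0.008.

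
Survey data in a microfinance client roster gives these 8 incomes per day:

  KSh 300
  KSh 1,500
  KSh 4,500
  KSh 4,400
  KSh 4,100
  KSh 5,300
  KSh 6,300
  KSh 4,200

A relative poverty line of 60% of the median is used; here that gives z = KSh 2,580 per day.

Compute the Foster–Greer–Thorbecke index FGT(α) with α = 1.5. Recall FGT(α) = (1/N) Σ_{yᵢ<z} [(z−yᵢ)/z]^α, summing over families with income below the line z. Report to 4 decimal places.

Below the line: KSh 300, KSh 1,500 (q = 2 of N = 8).
Normalized shortfalls: (2580−300)/2580 = 0.8837; (2580−1500)/2580 = 0.4186.
Raised to α = 1.5: 0.83075; 0.27084.
Sum = 1.101590; FGT(1.5) = 1.101590 / 8 = 0.1377.

0.1377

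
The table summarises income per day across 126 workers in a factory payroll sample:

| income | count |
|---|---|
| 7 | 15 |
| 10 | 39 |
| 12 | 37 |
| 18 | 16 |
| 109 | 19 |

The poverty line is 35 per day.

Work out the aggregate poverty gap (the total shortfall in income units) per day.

2518

Below the line: 15×7, 39×10, 37×12, 16×18 (q = 107 of N = 126).
Individual gaps: 15×(35−7) = 420; 39×(35−10) = 975; 37×(35−12) = 851; 16×(35−18) = 272.
Aggregate gap = 2518.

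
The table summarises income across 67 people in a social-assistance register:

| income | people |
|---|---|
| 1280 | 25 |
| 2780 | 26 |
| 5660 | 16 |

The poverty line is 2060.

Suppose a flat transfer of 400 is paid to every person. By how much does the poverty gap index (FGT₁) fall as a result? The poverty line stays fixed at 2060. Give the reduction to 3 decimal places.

Before: below the line — 25×1280; poverty gap index (FGT₁) = 0.14128.
After the 400 transfer: below the line — 25×1680; poverty gap index (FGT₁) = 0.06883.
Reduction = 0.14128 − 0.06883 = 0.072.

0.072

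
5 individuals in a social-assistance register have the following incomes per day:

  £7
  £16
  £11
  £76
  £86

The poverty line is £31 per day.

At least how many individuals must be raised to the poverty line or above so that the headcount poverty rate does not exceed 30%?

Currently q = 3 of N = 5 are below the line (H = 0.600).
A headcount ratio of at most 30% allows at most ⌊0.30 × 5⌋ = 1 poor individuals.
So at least 3 − 1 = 2 must be lifted.

2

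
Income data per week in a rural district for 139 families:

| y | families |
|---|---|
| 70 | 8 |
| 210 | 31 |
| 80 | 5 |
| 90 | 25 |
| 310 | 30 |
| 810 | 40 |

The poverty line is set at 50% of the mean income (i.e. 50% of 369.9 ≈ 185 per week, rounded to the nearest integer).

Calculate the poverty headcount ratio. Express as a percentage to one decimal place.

27.3%

38 of the 139 families have income below 185.
H = 38/139 = 27.3%.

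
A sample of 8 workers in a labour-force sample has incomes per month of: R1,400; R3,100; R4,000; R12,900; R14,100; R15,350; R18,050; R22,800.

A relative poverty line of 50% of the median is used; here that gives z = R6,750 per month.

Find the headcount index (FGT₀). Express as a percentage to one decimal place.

3 of the 8 workers have income below R6,750.
H = 3/8 = 37.5%.

37.5%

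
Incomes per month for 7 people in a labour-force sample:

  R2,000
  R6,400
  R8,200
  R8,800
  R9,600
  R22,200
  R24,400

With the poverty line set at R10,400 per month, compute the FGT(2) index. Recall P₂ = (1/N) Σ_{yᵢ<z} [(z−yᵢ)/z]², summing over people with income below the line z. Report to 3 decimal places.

0.125

Below the line: R2,000, R6,400, R8,200, R8,800, R9,600 (q = 5 of N = 7).
Normalized shortfalls: (10400−2000)/10400 = 0.8077; (10400−6400)/10400 = 0.3846; (10400−8200)/10400 = 0.2115; (10400−8800)/10400 = 0.1538; (10400−9600)/10400 = 0.0769.
Squared: 0.6524; 0.1479; 0.0447; 0.0237; 0.0059.
Sum = 0.874630; P₂ = 0.874630 / 7 = 0.125.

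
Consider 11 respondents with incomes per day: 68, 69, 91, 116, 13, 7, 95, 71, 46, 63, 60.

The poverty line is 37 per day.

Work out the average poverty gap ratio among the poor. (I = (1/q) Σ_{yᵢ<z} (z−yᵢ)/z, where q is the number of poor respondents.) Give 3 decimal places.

0.730

Incomes under z: 7, 13 (q = 2 of N = 11).
Relative gaps: 0.8108, 0.6486; sum = 1.459459.
The income-gap ratio divides by q (the poor only): 1.459459 / 2 = 0.730.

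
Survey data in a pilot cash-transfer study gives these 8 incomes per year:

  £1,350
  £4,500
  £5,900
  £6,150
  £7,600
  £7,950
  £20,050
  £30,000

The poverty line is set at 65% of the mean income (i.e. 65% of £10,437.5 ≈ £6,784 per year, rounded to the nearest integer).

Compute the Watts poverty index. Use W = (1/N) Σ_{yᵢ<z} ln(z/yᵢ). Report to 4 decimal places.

Incomes under z: £1,350, £4,500, £5,900, £6,150 (q = 4 of N = 8).
Log shortfalls: ln(6784/1350) = 1.6145; ln(6784/4500) = 0.4105; ln(6784/5900) = 0.1396; ln(6784/6150) = 0.0981.
W = 2.262681 / 8 = 0.2828.

0.2828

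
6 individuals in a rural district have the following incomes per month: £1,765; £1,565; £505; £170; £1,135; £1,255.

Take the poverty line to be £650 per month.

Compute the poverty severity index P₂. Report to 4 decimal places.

Poor units: £170, £505 (q = 2 of N = 6).
Gap ratios (z−y)/z: (650−170)/650 = 0.7385; (650−505)/650 = 0.2231.
Squared: 0.5453; 0.0498.
Sum = 0.595089; P₂ = 0.595089 / 6 = 0.0992.

0.0992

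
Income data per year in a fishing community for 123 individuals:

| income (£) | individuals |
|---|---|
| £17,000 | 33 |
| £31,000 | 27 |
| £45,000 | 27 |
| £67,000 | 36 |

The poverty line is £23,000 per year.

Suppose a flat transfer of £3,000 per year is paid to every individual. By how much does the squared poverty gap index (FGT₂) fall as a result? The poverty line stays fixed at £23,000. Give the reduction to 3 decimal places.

0.014

Before: below the line — 33×£17,000; squared poverty gap index (FGT₂) = 0.01826.
After the £3,000 transfer: below the line — 33×£20,000; squared poverty gap index (FGT₂) = 0.00456.
Reduction = 0.01826 − 0.00456 = 0.014.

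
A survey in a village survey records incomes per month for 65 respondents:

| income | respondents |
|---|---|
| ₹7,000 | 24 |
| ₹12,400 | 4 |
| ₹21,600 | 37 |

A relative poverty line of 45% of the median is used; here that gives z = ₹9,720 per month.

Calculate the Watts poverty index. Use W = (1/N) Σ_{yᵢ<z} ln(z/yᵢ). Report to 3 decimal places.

Below z: 24×₹7,000 (q = 24 of N = 65).
Log gaps: ln(9720/7000) = 0.3283 (×24).
W = 7.878611 / 65 = 0.121.

0.121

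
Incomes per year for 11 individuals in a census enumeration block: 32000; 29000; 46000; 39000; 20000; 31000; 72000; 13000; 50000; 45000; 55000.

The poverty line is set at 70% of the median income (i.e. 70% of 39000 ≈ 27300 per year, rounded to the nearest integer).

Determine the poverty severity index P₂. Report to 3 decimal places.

0.031

Incomes under z: 13000, 20000 (q = 2 of N = 11).
Relative gaps: (27300−13000)/27300 = 0.5238; (27300−20000)/27300 = 0.2674.
Squared: 0.2744; 0.0715.
Sum = 0.345879; P₂ = 0.345879 / 11 = 0.031.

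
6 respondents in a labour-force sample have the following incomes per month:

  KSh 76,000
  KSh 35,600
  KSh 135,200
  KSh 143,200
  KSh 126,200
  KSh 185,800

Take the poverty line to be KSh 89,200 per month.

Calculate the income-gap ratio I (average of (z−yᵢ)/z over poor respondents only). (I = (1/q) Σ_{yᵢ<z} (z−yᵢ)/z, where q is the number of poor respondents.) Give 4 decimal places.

0.3744

Incomes under z: KSh 35,600, KSh 76,000 (q = 2 of N = 6).
Relative gaps: 0.6009, 0.1480; sum = 0.748879.
The income-gap ratio divides by q (the poor only): 0.748879 / 2 = 0.3744.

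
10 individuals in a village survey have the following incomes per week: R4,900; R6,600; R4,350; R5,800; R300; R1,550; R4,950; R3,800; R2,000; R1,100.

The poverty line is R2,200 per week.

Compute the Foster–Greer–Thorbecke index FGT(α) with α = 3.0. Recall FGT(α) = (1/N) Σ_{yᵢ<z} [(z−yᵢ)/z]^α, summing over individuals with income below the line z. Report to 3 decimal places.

0.080

Below z: R300, R1,100, R1,550, R2,000 (q = 4 of N = 10).
Normalized shortfalls: (2200−300)/2200 = 0.8636; (2200−1100)/2200 = 0.5000; (2200−1550)/2200 = 0.2955; (2200−2000)/2200 = 0.0909.
Raised to α = 3.0: 0.64416; 0.12500; 0.02579; 0.00075.
Sum = 0.795701; FGT(3.0) = 0.795701 / 10 = 0.080.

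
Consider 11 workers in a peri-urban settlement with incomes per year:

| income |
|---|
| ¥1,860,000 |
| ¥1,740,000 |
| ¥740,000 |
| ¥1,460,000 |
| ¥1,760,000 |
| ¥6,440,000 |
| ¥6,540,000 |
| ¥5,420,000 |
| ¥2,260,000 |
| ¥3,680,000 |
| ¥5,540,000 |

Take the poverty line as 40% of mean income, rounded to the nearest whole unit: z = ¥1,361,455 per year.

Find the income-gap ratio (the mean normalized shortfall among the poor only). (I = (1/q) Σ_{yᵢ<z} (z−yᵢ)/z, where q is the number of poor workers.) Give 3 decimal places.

Below z: ¥740,000 (q = 1 of N = 11).
Relative gaps: 0.4565; sum = 0.456464.
The income-gap ratio divides by q (the poor only): 0.456464 / 1 = 0.456.

0.456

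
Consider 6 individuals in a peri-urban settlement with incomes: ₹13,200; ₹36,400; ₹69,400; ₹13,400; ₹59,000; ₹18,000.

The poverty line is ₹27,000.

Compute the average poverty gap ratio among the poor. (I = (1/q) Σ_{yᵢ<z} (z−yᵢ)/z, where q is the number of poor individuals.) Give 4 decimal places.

0.4494

Below z: ₹13,200, ₹13,400, ₹18,000 (q = 3 of N = 6).
Relative gaps: 0.5111, 0.5037, 0.3333; sum = 1.348148.
The income-gap ratio divides by q (the poor only): 1.348148 / 3 = 0.4494.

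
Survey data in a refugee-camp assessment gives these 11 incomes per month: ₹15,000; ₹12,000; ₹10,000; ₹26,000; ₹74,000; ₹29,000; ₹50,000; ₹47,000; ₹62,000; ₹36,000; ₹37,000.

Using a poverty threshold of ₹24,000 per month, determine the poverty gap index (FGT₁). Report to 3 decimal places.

Below z: ₹10,000, ₹12,000, ₹15,000 (q = 3 of N = 11).
Relative gaps: (24000−10000)/24000 = 0.5833; (24000−12000)/24000 = 0.5000; (24000−15000)/24000 = 0.3750.
Sum of shortfalls = 1.458333; P₁ averages over all N: 1.458333 / 11 = 0.133.

0.133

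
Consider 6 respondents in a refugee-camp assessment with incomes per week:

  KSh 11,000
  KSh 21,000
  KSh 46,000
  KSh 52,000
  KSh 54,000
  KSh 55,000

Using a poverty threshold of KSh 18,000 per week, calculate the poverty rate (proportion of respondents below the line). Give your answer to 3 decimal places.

1 of the 6 respondents have income below KSh 18,000.
H = 1/6 = 0.167.

0.167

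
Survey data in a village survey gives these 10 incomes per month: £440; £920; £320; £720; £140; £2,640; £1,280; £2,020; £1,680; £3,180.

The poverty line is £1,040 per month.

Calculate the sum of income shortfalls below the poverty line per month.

Poor units: £140, £320, £440, £720, £920 (q = 5 of N = 10).
Individual gaps: 1040−140 = 900; 1040−320 = 720; 1040−440 = 600; 1040−720 = 320; 1040−920 = 120.
Aggregate gap = £2,660.

£2,660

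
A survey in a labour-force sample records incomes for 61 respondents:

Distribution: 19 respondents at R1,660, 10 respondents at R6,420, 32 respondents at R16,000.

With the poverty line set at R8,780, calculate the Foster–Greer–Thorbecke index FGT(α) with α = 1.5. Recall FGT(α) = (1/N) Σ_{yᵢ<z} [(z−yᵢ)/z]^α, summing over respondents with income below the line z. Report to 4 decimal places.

0.2503

Below the line: 19×R1,660, 10×R6,420 (q = 29 of N = 61).
Shortfall ratios: (8780−1660)/8780 = 0.8109 (×19); (8780−6420)/8780 = 0.2688 (×10).
Raised to α = 1.5: 0.73026 (×19); 0.13936 (×10).
Sum = 15.268524; FGT(1.5) = 15.268524 / 61 = 0.2503.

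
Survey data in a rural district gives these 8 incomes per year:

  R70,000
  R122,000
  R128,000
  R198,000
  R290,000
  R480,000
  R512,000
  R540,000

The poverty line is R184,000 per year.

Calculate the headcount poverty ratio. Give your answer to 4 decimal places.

0.3750

3 of the 8 workers have income below R184,000.
H = 3/8 = 0.3750.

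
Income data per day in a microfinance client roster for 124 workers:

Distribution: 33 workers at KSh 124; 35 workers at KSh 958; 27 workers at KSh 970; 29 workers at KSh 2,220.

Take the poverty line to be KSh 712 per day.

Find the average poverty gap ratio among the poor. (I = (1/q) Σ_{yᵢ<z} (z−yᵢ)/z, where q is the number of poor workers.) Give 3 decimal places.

Poor units: 33×KSh 124 (q = 33 of N = 124).
Relative gaps: 0.8258 (×33); sum = 27.252809.
The income-gap ratio divides by q (the poor only): 27.252809 / 33 = 0.826.

0.826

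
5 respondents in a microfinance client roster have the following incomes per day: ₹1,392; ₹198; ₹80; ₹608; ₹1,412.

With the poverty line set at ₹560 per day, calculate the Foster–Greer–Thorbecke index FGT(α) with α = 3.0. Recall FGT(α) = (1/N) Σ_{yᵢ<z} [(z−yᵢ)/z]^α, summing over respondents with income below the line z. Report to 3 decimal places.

0.180

Incomes under z: ₹80, ₹198 (q = 2 of N = 5).
Shortfall ratios: (560−80)/560 = 0.8571; (560−198)/560 = 0.6464.
Raised to α = 3.0: 0.62974; 0.27012.
Sum = 0.899861; FGT(3.0) = 0.899861 / 5 = 0.180.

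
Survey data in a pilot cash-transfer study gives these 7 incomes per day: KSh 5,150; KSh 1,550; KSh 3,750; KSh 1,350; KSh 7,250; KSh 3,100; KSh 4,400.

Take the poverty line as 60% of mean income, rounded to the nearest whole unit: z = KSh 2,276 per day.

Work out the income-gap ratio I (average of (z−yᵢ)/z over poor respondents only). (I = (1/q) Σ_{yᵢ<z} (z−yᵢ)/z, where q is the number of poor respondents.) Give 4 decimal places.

Below z: KSh 1,350, KSh 1,550 (q = 2 of N = 7).
Relative gaps: 0.4069, 0.3190; sum = 0.725835.
The income-gap ratio divides by q (the poor only): 0.725835 / 2 = 0.3629.

0.3629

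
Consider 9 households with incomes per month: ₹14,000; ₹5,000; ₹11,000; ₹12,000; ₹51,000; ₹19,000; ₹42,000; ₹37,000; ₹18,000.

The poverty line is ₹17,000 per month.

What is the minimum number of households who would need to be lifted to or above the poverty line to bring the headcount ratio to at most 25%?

2

4 of the 9 households are poor, so H = 4/9 = 0.444.
A headcount ratio of at most 25% allows at most ⌊0.25 × 9⌋ = 2 poor households.
So at least 4 − 2 = 2 must be lifted.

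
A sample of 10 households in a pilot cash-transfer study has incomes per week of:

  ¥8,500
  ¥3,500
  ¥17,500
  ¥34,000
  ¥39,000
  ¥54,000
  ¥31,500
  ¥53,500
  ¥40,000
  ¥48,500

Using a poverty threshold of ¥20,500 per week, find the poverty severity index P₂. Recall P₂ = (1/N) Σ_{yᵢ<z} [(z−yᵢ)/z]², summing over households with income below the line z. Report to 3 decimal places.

Below the line: ¥3,500, ¥8,500, ¥17,500 (q = 3 of N = 10).
Normalized shortfalls: (20500−3500)/20500 = 0.8293; (20500−8500)/20500 = 0.5854; (20500−17500)/20500 = 0.1463.
Squared: 0.6877; 0.3427; 0.0214.
Sum = 1.051755; P₂ = 1.051755 / 10 = 0.105.

0.105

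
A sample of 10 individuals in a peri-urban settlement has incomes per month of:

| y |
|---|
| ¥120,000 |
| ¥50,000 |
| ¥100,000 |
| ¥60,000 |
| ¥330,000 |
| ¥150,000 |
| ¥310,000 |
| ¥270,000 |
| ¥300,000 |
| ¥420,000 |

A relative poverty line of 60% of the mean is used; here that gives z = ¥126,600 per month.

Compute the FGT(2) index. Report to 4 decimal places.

Below the line: ¥50,000, ¥60,000, ¥100,000, ¥120,000 (q = 4 of N = 10).
Relative gaps: (126600−50000)/126600 = 0.6051; (126600−60000)/126600 = 0.5261; (126600−100000)/126600 = 0.2101; (126600−120000)/126600 = 0.0521.
Squared: 0.3661; 0.2767; 0.0441; 0.0027.
Sum = 0.689702; P₂ = 0.689702 / 10 = 0.0690.

0.0690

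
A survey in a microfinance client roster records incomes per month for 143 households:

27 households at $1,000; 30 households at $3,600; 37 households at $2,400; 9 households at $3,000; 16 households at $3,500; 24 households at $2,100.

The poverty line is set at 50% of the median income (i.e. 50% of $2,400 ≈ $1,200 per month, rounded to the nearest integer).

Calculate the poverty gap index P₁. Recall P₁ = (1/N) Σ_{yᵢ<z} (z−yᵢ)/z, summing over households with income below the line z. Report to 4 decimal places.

Incomes under z: 27×$1,000 (q = 27 of N = 143).
Normalized shortfalls: (1200−1000)/1200 = 0.1667 (×27).
Sum of shortfalls = 4.500000; P₁ averages over all N: 4.500000 / 143 = 0.0315.

0.0315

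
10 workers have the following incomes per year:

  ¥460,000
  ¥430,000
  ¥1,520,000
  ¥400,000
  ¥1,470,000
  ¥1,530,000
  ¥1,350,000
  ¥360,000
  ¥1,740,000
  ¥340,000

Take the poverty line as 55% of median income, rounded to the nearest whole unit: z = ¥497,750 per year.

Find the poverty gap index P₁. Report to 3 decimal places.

Below the line: ¥340,000, ¥360,000, ¥400,000, ¥430,000, ¥460,000 (q = 5 of N = 10).
Relative gaps: (497750−340000)/497750 = 0.3169; (497750−360000)/497750 = 0.2767; (497750−400000)/497750 = 0.1964; (497750−430000)/497750 = 0.1361; (497750−460000)/497750 = 0.0758.
Σ = 1.002009. Dividing by the full population N = 10 gives P₁ = 0.100.

0.100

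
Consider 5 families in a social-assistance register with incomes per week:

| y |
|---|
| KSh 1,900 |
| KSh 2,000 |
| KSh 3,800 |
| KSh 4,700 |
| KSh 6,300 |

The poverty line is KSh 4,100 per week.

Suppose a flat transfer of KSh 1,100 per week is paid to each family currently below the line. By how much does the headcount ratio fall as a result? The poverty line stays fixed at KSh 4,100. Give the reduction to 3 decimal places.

0.200

Before: below the line — KSh 1,900, KSh 2,000, KSh 3,800; headcount ratio = 0.60000.
After the KSh 1,100 transfer: below the line — KSh 3,000, KSh 3,100; headcount ratio = 0.40000.
Reduction = 0.60000 − 0.40000 = 0.200.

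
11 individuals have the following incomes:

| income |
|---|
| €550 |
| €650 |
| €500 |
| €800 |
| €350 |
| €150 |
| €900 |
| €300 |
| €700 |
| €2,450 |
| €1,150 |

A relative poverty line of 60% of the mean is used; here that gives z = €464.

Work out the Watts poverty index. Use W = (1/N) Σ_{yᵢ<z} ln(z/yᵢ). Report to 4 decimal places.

Below z: €150, €300, €350 (q = 3 of N = 11).
ln(z/y) terms: ln(464/150) = 1.1292; ln(464/300) = 0.4361; ln(464/350) = 0.2820.
W = 1.847303 / 11 = 0.1679.

0.1679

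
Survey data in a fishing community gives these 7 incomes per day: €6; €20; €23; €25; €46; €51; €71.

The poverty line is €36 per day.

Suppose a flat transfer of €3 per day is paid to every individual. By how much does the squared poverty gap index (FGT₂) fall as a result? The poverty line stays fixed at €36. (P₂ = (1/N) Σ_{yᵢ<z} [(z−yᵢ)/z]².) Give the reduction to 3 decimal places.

0.042

Before: below the line — €6, €20, €23, €25; squared poverty gap index (FGT₂) = 0.15939.
After the €3 transfer: below the line — €9, €23, €26, €28; squared poverty gap index (FGT₂) = 0.11706.
Reduction = 0.15939 − 0.11706 = 0.042.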